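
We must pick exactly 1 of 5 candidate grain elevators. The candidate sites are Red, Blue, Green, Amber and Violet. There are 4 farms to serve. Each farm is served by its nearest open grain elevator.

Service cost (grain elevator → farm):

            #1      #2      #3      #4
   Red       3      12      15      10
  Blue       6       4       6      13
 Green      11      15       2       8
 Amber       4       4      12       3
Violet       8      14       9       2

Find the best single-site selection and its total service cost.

With exactly 1 open, each farm uses its cheapest among the chosen.
{Amber}: #1→Amber 4, #2→Amber 4, #3→Amber 12, #4→Amber 3. Service cost 23.
{Blue}: service cost 29
{Violet}: service cost 33
Among all 5 size-1 choices, {Amber} is lowest.

Choose Amber only; total service cost 23.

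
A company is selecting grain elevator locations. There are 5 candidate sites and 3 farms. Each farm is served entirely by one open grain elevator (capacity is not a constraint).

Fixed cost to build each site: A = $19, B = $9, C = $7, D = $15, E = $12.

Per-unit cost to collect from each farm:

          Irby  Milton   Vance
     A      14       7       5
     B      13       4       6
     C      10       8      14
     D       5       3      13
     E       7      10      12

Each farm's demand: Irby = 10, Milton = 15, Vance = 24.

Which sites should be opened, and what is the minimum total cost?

For any fixed open set, each farm goes to its cheapest open site; total = fixed + service.
{A, D}: Irby→D 5·10=50, Milton→D 3·15=45, Vance→A 5·24=120. Service 215; fixed 34; total 249.
{A, C, D}: Irby→D 5·10=50, Milton→D 3·15=45, Vance→A 5·24=120. Service 215; fixed 41; total 256.
{A, B, D}: service 215 + fixed 43 = 258
{A, B, C, D, E}: Irby→D 5·10=50, Milton→D 3·15=45, Vance→A 5·24=120. Service 215; fixed 62; total 277.
No other subset beats 249.

Open A and D; minimum total cost 249.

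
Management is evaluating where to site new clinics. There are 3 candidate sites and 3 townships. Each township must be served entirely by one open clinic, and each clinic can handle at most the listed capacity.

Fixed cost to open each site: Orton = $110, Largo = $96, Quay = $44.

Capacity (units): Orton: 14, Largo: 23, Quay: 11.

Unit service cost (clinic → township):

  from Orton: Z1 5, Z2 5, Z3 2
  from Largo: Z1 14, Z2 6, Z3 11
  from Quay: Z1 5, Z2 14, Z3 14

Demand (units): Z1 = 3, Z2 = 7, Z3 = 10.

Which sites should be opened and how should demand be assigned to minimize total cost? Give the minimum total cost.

Open {Orton, Largo}: Z1→Orton 5·3=15, Z2→Largo 6·7=42, Z3→Orton 2·10=20.
Loads: Orton carries 13/14, Largo carries 7/23. Service 77; fixed 206; total 283.
Next best feasible plan costs 287.

Minimum total cost: 283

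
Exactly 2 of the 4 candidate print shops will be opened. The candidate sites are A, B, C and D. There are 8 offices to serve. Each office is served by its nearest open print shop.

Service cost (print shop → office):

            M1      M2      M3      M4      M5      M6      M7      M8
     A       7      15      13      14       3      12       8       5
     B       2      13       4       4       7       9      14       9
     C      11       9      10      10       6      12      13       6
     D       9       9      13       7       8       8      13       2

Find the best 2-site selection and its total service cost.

Choose A and B; total service cost 48.

With exactly 2 open, each office uses its cheapest among the chosen.
{A, B}: M1→B 2, M2→B 13, M3→B 4, M4→B 4, M5→A 3, M6→B 9, M7→A 8, M8→A 5. Service cost 48.
{B, D}: service cost 49
{B, C}: service cost 53
Among all 6 size-2 choices, {A, B} is lowest.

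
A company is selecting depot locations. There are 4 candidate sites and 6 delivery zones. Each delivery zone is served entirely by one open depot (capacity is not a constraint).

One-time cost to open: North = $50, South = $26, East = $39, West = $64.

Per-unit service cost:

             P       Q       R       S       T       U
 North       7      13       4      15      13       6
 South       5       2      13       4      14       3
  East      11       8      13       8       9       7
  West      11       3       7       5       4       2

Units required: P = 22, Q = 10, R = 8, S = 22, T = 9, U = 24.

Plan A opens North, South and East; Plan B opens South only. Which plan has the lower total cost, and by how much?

Plan A: {North, South, East}: P→South 5·22=110, Q→South 2·10=20, R→North 4·8=32, S→South 4·22=88, T→East 9·9=81, U→South 3·24=72. Service 403; fixed 115; total 518.
Plan B: {South}: P→South 5·22=110, Q→South 2·10=20, R→South 13·8=104, S→South 4·22=88, T→South 14·9=126, U→South 3·24=72. Service 520; fixed 26; total 546.
Difference: |518 − 546| = 28.

Plan A is cheaper by 28.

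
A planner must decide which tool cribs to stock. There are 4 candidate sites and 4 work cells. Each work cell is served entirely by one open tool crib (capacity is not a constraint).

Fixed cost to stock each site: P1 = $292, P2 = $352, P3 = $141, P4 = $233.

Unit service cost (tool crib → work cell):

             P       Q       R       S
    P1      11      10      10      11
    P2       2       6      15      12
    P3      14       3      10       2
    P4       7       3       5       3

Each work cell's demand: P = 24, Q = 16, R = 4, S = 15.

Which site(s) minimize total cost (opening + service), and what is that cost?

Open P4 only; minimum total cost 514.

For any fixed open set, each work cell goes to its cheapest open site; total = fixed + service.
{P4}: P→P4 7·24=168, Q→P4 3·16=48, R→P4 5·4=20, S→P4 3·15=45. Service 281; fixed 233; total 514.
{P3}: service 454 + fixed 141 = 595
{P3, P4}: P→P4 7·24=168, Q→P3 3·16=48, R→P4 5·4=20, S→P3 2·15=30. Service 266; fixed 374; total 640.
{P1, P2, P3, P4}: service 146 + fixed 1018 = 1164
(All 15 nonempty subsets were checked; P4 only is lowest.)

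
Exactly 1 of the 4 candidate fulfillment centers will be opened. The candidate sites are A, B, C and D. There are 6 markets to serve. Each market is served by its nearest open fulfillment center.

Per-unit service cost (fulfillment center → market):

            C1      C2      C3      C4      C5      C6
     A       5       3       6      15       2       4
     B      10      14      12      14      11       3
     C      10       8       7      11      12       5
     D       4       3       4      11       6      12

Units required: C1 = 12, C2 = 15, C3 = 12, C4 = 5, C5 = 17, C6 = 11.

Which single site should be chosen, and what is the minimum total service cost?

Choose A only; total service cost 330.

With exactly 1 open, each market uses its cheapest among the chosen.
{A}: C1→A 5·12=60, C2→A 3·15=45, C3→A 6·12=72, C4→A 15·5=75, C5→A 2·17=34, C6→A 4·11=44. Service cost 330.
{D}: service cost 430
{C}: service cost 638
Among all 4 size-1 choices, {A} is lowest.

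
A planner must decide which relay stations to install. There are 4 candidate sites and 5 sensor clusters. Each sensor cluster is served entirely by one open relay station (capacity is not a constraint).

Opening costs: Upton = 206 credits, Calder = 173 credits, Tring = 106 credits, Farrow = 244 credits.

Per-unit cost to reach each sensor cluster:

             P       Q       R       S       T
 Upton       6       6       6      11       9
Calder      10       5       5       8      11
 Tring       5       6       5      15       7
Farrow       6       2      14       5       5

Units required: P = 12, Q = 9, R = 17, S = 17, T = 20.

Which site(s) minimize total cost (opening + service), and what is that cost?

For any fixed open set, each sensor cluster goes to its cheapest open site; total = fixed + service.
{Tring, Farrow}: P→Tring 5·12=60, Q→Farrow 2·9=18, R→Tring 5·17=85, S→Farrow 5·17=85, T→Farrow 5·20=100. Service 348; fixed 350; total 698.
{Tring}: P→Tring 5·12=60, Q→Tring 6·9=54, R→Tring 5·17=85, S→Tring 15·17=255, T→Tring 7·20=140. Service 594; fixed 106; total 700.
{Calder, Tring}: P→Tring 5·12=60, Q→Calder 5·9=45, R→Calder 5·17=85, S→Calder 8·17=136, T→Tring 7·20=140. Service 466; fixed 279; total 745.
{Upton, Calder, Tring, Farrow}: service 348 + fixed 729 = 1077
No other subset beats 698.

Open Tring and Farrow; minimum total cost 698.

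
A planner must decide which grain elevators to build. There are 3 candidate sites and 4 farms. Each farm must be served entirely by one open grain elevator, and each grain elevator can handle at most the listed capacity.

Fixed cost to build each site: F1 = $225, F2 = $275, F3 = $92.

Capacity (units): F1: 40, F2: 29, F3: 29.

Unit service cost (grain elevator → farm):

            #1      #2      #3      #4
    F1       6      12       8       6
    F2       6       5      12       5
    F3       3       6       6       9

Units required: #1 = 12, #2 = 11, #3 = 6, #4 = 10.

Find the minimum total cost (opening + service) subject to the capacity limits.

Minimum total cost: 515

Open {F1, F3}: #1→F3 3·12=36, #2→F3 6·11=66, #3→F3 6·6=36, #4→F1 6·10=60.
Loads: F1 carries 10/40, F3 carries 29/29. Service 198; fixed 317; total 515.
Next best feasible plan costs 527.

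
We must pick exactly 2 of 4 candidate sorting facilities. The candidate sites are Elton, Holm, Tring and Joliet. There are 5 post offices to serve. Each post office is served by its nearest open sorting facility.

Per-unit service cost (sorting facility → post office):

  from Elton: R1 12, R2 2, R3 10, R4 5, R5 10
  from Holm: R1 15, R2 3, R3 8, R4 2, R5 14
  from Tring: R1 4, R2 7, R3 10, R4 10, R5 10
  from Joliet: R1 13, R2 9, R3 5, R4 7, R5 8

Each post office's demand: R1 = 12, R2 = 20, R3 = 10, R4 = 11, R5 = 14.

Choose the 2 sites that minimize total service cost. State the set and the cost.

Choose Holm and Tring; total service cost 350.

With exactly 2 open, each post office uses its cheapest among the chosen.
{Holm, Tring}: R1→Tring 4·12=48, R2→Holm 3·20=60, R3→Holm 8·10=80, R4→Holm 2·11=22, R5→Tring 10·14=140. Service cost 350.
{Elton, Tring}: service cost 383
{Holm, Joliet}: service cost 400
Among all 6 size-2 choices, {Holm, Tring} is lowest.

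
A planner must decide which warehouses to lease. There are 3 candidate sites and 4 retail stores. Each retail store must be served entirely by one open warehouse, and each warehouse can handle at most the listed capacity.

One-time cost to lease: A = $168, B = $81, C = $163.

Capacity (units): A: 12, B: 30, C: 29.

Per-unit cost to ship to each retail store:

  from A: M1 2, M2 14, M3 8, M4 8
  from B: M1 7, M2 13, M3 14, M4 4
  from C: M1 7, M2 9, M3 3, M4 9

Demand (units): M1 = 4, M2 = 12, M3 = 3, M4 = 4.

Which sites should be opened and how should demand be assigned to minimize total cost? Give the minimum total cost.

Minimum total cost: 323

Open {B}: M1→B 7·4=28, M2→B 13·12=156, M3→B 14·3=42, M4→B 4·4=16.
Loads: B carries 23/30. Service 242; fixed 81; total 323.
Next best feasible plan costs 344.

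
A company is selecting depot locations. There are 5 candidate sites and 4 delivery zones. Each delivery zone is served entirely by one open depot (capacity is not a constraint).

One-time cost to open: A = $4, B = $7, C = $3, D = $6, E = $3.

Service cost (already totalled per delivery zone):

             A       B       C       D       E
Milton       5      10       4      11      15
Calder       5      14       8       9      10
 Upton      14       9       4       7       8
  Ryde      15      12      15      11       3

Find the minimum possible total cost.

For any fixed open set, each delivery zone goes to its cheapest open site; total = fixed + service.
{C, E}: Milton→C 4, Calder→C 8, Upton→C 4, Ryde→E 3. Service 19; fixed 6; total 25.
{A, C, E}: Milton→C 4, Calder→A 5, Upton→C 4, Ryde→E 3. Service 16; fixed 10; total 26.
{A, E}: service 21 + fixed 7 = 28
{A, B, C, D, E}: Milton→C 4, Calder→A 5, Upton→C 4, Ryde→E 3. Service 16; fixed 23; total 39.
No other subset beats 25.

Minimum total cost: 25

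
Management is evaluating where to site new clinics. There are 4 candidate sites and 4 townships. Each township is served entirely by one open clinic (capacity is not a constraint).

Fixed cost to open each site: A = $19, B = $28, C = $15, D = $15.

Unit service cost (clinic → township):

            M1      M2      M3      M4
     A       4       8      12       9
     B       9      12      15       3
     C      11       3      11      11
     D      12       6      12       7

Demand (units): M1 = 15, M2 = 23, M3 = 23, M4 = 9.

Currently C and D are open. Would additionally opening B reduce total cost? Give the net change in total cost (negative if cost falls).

Yes — net change −38 (cost falls by 38).

Current service cost with {C, D}: 550.
Adding B: each township re-picks its cheapest; new service cost 484, saving 66.
Extra fixed cost: 28. Net change = 28 − 66 = -38.
(Totals: 580 → 542.)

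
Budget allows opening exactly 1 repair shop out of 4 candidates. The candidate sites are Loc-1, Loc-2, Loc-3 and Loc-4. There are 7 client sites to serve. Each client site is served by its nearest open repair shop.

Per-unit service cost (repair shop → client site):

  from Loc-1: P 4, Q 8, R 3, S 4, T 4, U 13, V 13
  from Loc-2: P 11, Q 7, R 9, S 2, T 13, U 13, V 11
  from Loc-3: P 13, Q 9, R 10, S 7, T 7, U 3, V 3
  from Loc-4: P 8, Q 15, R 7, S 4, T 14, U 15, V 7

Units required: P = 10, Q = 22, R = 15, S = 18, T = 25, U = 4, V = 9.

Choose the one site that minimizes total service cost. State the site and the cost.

Choose Loc-1 only; total service cost 602.

With exactly 1 open, each client site uses its cheapest among the chosen.
{Loc-1}: P→Loc-1 4·10=40, Q→Loc-1 8·22=176, R→Loc-1 3·15=45, S→Loc-1 4·18=72, T→Loc-1 4·25=100, U→Loc-1 13·4=52, V→Loc-1 13·9=117. Service cost 602.
{Loc-3}: service cost 818
{Loc-2}: service cost 911
Among all 4 size-1 choices, {Loc-1} is lowest.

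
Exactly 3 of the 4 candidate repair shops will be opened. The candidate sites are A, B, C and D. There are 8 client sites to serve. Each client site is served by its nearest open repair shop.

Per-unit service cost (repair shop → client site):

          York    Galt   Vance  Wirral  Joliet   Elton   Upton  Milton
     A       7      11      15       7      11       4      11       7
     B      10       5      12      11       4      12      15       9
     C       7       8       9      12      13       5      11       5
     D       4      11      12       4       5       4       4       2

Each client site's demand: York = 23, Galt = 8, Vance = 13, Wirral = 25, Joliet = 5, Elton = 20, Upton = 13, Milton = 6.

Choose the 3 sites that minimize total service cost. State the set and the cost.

Choose B, C and D; total service cost 513.

With exactly 3 open, each client site uses its cheapest among the chosen.
{B, C, D}: York→D 4·23=92, Galt→B 5·8=40, Vance→C 9·13=117, Wirral→D 4·25=100, Joliet→B 4·5=20, Elton→D 4·20=80, Upton→D 4·13=52, Milton→D 2·6=12. Service cost 513.
{A, C, D}: service cost 542
{A, B, D}: service cost 552
Among all 4 size-3 choices, {B, C, D} is lowest.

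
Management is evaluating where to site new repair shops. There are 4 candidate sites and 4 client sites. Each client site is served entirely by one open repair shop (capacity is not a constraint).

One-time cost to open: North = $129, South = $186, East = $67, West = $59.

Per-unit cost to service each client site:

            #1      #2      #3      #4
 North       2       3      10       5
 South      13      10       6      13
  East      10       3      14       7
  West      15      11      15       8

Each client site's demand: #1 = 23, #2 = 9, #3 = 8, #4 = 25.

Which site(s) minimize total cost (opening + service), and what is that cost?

Open North only; minimum total cost 407.

For any fixed open set, each client site goes to its cheapest open site; total = fixed + service.
{North}: #1→North 2·23=46, #2→North 3·9=27, #3→North 10·8=80, #4→North 5·25=125. Service 278; fixed 129; total 407.
{North, West}: service 278 + fixed 188 = 466
{North, East}: service 278 + fixed 196 = 474
{North, South, East, West}: #1→North 2·23=46, #2→North 3·9=27, #3→South 6·8=48, #4→North 5·25=125. Service 246; fixed 441; total 687.
(All 15 nonempty subsets were checked; North only is lowest.)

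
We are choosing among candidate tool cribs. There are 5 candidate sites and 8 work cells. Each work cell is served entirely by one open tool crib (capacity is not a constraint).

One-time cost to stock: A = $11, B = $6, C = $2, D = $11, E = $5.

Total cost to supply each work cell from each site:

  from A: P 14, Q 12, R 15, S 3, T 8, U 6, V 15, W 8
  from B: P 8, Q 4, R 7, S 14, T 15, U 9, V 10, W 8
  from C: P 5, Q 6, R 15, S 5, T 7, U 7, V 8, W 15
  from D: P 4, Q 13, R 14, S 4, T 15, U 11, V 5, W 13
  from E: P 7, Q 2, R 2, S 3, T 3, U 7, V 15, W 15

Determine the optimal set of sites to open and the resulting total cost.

Open B, C and E; minimum total cost 51.

For any fixed open set, each work cell goes to its cheapest open site; total = fixed + service.
{B, C, E}: P→C 5, Q→E 2, R→E 2, S→E 3, T→E 3, U→C 7, V→C 8, W→B 8. Service 38; fixed 13; total 51.
{C, E}: service 45 + fixed 7 = 52
{B, E}: P→E 7, Q→E 2, R→E 2, S→E 3, T→E 3, U→E 7, V→B 10, W→B 8. Service 42; fixed 11; total 53.
{A, B, C, D, E}: service 33 + fixed 35 = 68
No other subset beats 51.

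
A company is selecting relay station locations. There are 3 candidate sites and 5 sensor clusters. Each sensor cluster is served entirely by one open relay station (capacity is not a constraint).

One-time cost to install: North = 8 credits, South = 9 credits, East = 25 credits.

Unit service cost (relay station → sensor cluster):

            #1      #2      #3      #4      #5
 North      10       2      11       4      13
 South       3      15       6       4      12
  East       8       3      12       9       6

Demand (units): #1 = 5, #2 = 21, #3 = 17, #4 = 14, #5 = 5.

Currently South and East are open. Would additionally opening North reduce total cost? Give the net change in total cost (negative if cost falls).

Current service cost with {South, East}: 266.
Adding North: each sensor cluster re-picks its cheapest; new service cost 245, saving 21.
Extra fixed cost: 8. Net change = 8 − 21 = -13.
(Totals: 300 → 287.)

Yes — net change −13 (cost falls by 13).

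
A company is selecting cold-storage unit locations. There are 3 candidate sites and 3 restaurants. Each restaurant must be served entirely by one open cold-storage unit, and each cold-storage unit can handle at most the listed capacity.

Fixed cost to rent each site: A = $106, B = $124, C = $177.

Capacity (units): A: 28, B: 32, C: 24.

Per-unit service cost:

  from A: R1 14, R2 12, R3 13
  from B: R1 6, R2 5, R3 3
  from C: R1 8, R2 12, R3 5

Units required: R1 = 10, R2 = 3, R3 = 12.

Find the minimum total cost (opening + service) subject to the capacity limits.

Minimum total cost: 235

Open {B}: R1→B 6·10=60, R2→B 5·3=15, R3→B 3·12=36.
Loads: B carries 25/32. Service 111; fixed 124; total 235.
Next best feasible plan costs 341.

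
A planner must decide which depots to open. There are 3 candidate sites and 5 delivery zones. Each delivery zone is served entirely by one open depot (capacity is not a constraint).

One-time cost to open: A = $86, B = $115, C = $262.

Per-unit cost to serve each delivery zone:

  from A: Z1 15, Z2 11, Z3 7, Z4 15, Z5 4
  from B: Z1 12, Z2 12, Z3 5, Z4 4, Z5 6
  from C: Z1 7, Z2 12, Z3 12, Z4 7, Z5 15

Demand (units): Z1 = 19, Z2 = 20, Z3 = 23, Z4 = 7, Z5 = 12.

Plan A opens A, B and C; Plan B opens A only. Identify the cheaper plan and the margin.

Plan B is cheaper by 102.

Plan A: {A, B, C}: Z1→C 7·19=133, Z2→A 11·20=220, Z3→B 5·23=115, Z4→B 4·7=28, Z5→A 4·12=48. Service 544; fixed 463; total 1007.
Plan B: {A}: Z1→A 15·19=285, Z2→A 11·20=220, Z3→A 7·23=161, Z4→A 15·7=105, Z5→A 4·12=48. Service 819; fixed 86; total 905.
Difference: |1007 − 905| = 102.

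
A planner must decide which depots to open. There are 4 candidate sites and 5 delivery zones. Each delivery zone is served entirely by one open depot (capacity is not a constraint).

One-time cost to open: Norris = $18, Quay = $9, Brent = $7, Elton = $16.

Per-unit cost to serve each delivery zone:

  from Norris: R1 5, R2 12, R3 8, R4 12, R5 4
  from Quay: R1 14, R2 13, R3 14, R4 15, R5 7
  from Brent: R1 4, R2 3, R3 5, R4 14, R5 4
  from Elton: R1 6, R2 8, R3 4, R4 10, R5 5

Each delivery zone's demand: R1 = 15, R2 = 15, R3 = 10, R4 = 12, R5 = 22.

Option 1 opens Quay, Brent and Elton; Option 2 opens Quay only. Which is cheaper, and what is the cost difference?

Option 1 is cheaper by 503.

Option 1: {Quay, Brent, Elton}: R1→Brent 4·15=60, R2→Brent 3·15=45, R3→Elton 4·10=40, R4→Elton 10·12=120, R5→Brent 4·22=88. Service 353; fixed 32; total 385.
Option 2: {Quay}: R1→Quay 14·15=210, R2→Quay 13·15=195, R3→Quay 14·10=140, R4→Quay 15·12=180, R5→Quay 7·22=154. Service 879; fixed 9; total 888.
Difference: |385 − 888| = 503.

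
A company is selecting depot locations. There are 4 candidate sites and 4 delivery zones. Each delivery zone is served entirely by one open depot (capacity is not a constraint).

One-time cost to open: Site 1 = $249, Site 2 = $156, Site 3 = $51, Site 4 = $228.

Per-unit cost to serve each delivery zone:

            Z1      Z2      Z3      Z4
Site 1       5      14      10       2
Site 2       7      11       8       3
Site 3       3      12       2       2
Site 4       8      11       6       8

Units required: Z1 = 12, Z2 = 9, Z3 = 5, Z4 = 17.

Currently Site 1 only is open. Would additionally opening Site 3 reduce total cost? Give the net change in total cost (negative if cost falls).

Current service cost with {Site 1}: 270.
Adding Site 3: each delivery zone re-picks its cheapest; new service cost 188, saving 82.
Extra fixed cost: 51. Net change = 51 − 82 = -31.
(Totals: 519 → 488.)

Yes — net change −31 (cost falls by 31).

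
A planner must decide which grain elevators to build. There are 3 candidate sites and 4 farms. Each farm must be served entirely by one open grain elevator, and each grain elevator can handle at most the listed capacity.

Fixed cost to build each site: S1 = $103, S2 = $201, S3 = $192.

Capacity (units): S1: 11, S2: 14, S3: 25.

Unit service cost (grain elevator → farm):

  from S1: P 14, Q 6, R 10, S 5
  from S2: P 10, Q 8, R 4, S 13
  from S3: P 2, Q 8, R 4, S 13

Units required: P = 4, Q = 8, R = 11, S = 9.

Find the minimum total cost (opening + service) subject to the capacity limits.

Minimum total cost: 456

Open {S1, S3}: P→S3 2·4=8, Q→S3 8·8=64, R→S3 4·11=44, S→S1 5·9=45.
Loads: S1 carries 9/11, S3 carries 23/25. Service 161; fixed 295; total 456.
Next best feasible plan costs 512.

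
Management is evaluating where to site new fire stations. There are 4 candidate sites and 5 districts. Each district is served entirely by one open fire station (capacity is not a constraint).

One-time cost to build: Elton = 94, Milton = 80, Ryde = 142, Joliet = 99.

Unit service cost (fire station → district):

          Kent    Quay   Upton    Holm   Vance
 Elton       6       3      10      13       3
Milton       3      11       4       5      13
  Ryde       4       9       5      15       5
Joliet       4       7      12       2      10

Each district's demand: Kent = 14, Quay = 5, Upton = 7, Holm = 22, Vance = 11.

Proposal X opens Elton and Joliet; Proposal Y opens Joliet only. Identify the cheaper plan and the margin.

Proposal X: {Elton, Joliet}: Kent→Joliet 4·14=56, Quay→Elton 3·5=15, Upton→Elton 10·7=70, Holm→Joliet 2·22=44, Vance→Elton 3·11=33. Service 218; fixed 193; total 411.
Proposal Y: {Joliet}: Kent→Joliet 4·14=56, Quay→Joliet 7·5=35, Upton→Joliet 12·7=84, Holm→Joliet 2·22=44, Vance→Joliet 10·11=110. Service 329; fixed 99; total 428.
Difference: |411 − 428| = 17.

Proposal X is cheaper by 17.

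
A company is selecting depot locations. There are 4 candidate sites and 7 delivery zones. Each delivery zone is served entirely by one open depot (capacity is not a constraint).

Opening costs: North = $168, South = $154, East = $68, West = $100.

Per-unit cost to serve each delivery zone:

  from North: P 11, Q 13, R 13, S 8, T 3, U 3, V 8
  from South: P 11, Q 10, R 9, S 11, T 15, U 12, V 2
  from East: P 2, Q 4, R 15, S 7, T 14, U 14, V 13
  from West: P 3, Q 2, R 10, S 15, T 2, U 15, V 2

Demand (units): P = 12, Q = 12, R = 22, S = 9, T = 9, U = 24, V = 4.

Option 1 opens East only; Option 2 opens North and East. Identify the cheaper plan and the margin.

Option 2 is cheaper by 259.

Option 1: {East}: P→East 2·12=24, Q→East 4·12=48, R→East 15·22=330, S→East 7·9=63, T→East 14·9=126, U→East 14·24=336, V→East 13·4=52. Service 979; fixed 68; total 1047.
Option 2: {North, East}: P→East 2·12=24, Q→East 4·12=48, R→North 13·22=286, S→East 7·9=63, T→North 3·9=27, U→North 3·24=72, V→North 8·4=32. Service 552; fixed 236; total 788.
Difference: |1047 − 788| = 259.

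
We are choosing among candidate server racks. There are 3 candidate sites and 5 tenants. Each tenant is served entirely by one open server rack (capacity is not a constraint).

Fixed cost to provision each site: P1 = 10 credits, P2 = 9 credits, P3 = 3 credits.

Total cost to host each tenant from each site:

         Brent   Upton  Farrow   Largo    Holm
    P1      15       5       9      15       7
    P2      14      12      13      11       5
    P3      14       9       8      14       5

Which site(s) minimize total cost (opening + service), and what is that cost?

For any fixed open set, each tenant goes to its cheapest open site; total = fixed + service.
{P3}: Brent→P3 14, Upton→P3 9, Farrow→P3 8, Largo→P3 14, Holm→P3 5. Service 50; fixed 3; total 53.
{P1, P3}: Brent→P3 14, Upton→P1 5, Farrow→P3 8, Largo→P3 14, Holm→P3 5. Service 46; fixed 13; total 59.
{P2, P3}: Brent→P2 14, Upton→P3 9, Farrow→P3 8, Largo→P2 11, Holm→P2 5. Service 47; fixed 12; total 59.
{P1, P2, P3}: service 43 + fixed 22 = 65
No other subset beats 53.

Open P3 only; minimum total cost 53.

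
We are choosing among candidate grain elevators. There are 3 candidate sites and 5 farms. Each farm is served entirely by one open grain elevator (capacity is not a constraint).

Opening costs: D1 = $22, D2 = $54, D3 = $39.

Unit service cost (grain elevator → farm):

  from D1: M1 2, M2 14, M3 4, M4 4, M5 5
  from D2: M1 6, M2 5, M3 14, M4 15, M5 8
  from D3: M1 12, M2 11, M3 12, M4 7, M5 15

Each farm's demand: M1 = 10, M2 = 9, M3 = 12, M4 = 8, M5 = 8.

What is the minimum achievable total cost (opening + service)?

Minimum total cost: 261

For any fixed open set, each farm goes to its cheapest open site; total = fixed + service.
{D1, D2}: M1→D1 2·10=20, M2→D2 5·9=45, M3→D1 4·12=48, M4→D1 4·8=32, M5→D1 5·8=40. Service 185; fixed 76; total 261.
{D1}: service 266 + fixed 22 = 288
{D1, D2, D3}: M1→D1 2·10=20, M2→D2 5·9=45, M3→D1 4·12=48, M4→D1 4·8=32, M5→D1 5·8=40. Service 185; fixed 115; total 300.
No other subset beats 261.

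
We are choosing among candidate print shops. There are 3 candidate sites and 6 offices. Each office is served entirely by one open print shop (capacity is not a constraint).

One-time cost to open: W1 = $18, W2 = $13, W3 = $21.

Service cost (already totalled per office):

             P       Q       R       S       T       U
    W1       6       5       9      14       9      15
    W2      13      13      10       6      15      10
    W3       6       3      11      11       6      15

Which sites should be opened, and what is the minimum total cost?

For any fixed open set, each office goes to its cheapest open site; total = fixed + service.
{W3}: P→W3 6, Q→W3 3, R→W3 11, S→W3 11, T→W3 6, U→W3 15. Service 52; fixed 21; total 73.
{W2, W3}: service 41 + fixed 34 = 75
{W1}: P→W1 6, Q→W1 5, R→W1 9, S→W1 14, T→W1 9, U→W1 15. Service 58; fixed 18; total 76.
{W1, W2, W3}: P→W1 6, Q→W3 3, R→W1 9, S→W2 6, T→W3 6, U→W2 10. Service 40; fixed 52; total 92.
No other subset beats 73.

Open W3 only; minimum total cost 73.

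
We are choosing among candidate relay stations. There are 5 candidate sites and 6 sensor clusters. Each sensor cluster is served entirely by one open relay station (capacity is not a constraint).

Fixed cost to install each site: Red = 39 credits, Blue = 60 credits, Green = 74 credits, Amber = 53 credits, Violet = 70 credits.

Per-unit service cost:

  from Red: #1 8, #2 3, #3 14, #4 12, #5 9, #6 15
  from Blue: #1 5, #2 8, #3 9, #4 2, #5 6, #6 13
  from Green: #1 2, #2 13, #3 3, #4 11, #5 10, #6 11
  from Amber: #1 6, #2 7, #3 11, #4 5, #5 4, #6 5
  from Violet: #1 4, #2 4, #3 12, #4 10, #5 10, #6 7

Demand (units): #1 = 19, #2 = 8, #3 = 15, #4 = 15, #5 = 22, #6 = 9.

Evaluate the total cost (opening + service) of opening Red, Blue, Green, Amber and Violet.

Total cost: 566

Each sensor cluster is assigned to its cheapest site among the open ones.
{Red, Blue, Green, Amber, Violet}: #1→Green 2·19=38, #2→Red 3·8=24, #3→Green 3·15=45, #4→Blue 2·15=30, #5→Amber 4·22=88, #6→Amber 5·9=45. Service 270; fixed 296; total 566.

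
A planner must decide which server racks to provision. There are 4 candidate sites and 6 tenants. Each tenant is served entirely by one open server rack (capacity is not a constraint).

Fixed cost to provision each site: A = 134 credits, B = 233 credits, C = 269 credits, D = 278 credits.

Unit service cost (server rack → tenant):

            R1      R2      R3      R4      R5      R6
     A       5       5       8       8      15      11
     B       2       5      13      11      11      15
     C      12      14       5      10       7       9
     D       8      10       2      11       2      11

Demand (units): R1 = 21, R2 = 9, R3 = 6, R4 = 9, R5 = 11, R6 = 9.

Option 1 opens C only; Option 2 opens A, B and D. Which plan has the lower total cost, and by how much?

Option 1: {C}: R1→C 12·21=252, R2→C 14·9=126, R3→C 5·6=30, R4→C 10·9=90, R5→C 7·11=77, R6→C 9·9=81. Service 656; fixed 269; total 925.
Option 2: {A, B, D}: R1→B 2·21=42, R2→A 5·9=45, R3→D 2·6=12, R4→A 8·9=72, R5→D 2·11=22, R6→A 11·9=99. Service 292; fixed 645; total 937.
Difference: |925 − 937| = 12.

Option 1 is cheaper by 12.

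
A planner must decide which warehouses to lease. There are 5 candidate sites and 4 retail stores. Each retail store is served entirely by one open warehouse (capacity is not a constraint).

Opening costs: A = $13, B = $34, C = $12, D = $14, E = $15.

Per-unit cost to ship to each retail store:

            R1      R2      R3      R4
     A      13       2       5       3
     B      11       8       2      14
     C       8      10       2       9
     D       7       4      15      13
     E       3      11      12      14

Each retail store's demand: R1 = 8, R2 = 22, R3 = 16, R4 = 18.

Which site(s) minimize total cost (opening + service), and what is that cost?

For any fixed open set, each retail store goes to its cheapest open site; total = fixed + service.
{A, C, E}: R1→E 3·8=24, R2→A 2·22=44, R3→C 2·16=32, R4→A 3·18=54. Service 154; fixed 40; total 194.
{A, C, D, E}: R1→E 3·8=24, R2→A 2·22=44, R3→C 2·16=32, R4→A 3·18=54. Service 154; fixed 54; total 208.
{A, B, E}: R1→E 3·8=24, R2→A 2·22=44, R3→B 2·16=32, R4→A 3·18=54. Service 154; fixed 62; total 216.
{A, B, C, D, E}: service 154 + fixed 88 = 242
No other subset beats 194.

Open A, C and E; minimum total cost 194.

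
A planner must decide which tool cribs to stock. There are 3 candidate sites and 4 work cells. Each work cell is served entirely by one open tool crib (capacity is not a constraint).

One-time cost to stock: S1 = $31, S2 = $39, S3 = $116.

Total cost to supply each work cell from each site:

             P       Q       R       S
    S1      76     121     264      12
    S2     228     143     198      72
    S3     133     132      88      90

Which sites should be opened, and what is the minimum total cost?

Open S1 and S3; minimum total cost 444.

For any fixed open set, each work cell goes to its cheapest open site; total = fixed + service.
{S1, S3}: P→S1 76, Q→S1 121, R→S3 88, S→S1 12. Service 297; fixed 147; total 444.
{S1, S2}: service 407 + fixed 70 = 477
{S1, S2, S3}: service 297 + fixed 186 = 483
{S1}: P→S1 76, Q→S1 121, R→S1 264, S→S1 12. Service 473; fixed 31; total 504.
No other subset beats 444.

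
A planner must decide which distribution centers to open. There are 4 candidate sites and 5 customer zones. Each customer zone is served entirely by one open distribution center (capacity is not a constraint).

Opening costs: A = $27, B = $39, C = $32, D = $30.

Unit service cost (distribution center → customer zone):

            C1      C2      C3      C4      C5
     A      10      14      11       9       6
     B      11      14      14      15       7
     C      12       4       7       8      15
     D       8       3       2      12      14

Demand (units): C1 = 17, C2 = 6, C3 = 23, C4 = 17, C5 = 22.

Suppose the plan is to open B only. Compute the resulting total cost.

Total cost: 1041

Each customer zone is assigned to its cheapest site among the open ones.
{B}: C1→B 11·17=187, C2→B 14·6=84, C3→B 14·23=322, C4→B 15·17=255, C5→B 7·22=154. Service 1002; fixed 39; total 1041.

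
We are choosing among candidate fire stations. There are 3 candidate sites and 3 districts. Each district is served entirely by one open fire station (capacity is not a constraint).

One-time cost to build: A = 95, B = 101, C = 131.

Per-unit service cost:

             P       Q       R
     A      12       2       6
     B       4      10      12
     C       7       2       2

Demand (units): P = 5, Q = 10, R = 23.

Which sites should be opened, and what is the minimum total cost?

For any fixed open set, each district goes to its cheapest open site; total = fixed + service.
{C}: P→C 7·5=35, Q→C 2·10=20, R→C 2·23=46. Service 101; fixed 131; total 232.
{A}: P→A 12·5=60, Q→A 2·10=20, R→A 6·23=138. Service 218; fixed 95; total 313.
{B, C}: service 86 + fixed 232 = 318
{A, B, C}: P→B 4·5=20, Q→A 2·10=20, R→C 2·23=46. Service 86; fixed 327; total 413.
No other subset beats 232.

Open C only; minimum total cost 232.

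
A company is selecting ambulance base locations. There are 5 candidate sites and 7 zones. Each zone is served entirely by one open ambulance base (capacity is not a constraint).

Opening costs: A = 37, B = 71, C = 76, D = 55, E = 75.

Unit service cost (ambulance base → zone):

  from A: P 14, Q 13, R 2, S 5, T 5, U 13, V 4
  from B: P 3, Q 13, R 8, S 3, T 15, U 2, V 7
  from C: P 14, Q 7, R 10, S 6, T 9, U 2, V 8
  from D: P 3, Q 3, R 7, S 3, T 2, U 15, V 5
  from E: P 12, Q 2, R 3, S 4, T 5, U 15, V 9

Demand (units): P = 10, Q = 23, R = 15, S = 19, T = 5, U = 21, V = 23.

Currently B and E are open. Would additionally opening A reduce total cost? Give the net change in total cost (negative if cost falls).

Yes — net change −47 (cost falls by 47).

Current service cost with {B, E}: 406.
Adding A: each zone re-picks its cheapest; new service cost 322, saving 84.
Extra fixed cost: 37. Net change = 37 − 84 = -47.
(Totals: 552 → 505.)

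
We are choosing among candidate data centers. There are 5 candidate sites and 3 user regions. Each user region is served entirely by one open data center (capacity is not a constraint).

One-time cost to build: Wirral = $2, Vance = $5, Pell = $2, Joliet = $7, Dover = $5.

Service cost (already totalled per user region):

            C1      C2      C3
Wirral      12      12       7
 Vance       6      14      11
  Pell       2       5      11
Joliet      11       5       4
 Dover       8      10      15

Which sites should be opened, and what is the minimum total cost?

For any fixed open set, each user region goes to its cheapest open site; total = fixed + service.
{Wirral, Pell}: C1→Pell 2, C2→Pell 5, C3→Wirral 7. Service 14; fixed 4; total 18.
{Pell}: C1→Pell 2, C2→Pell 5, C3→Pell 11. Service 18; fixed 2; total 20.
{Pell, Joliet}: service 11 + fixed 9 = 20
{Wirral, Vance, Pell, Joliet, Dover}: C1→Pell 2, C2→Pell 5, C3→Joliet 4. Service 11; fixed 21; total 32.
No other subset beats 18.

Open Wirral and Pell; minimum total cost 18.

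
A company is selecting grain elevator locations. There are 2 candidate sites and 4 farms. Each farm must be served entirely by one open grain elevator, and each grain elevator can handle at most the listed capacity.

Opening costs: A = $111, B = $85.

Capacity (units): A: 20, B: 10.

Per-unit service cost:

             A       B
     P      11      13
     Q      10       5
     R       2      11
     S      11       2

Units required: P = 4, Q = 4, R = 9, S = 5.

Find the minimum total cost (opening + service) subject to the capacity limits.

Open {A, B}: P→A 11·4=44, Q→B 5·4=20, R→A 2·9=18, S→B 2·5=10.
Loads: A carries 13/20, B carries 9/10. Service 92; fixed 196; total 288.
Next best feasible plan costs 308.

Minimum total cost: 288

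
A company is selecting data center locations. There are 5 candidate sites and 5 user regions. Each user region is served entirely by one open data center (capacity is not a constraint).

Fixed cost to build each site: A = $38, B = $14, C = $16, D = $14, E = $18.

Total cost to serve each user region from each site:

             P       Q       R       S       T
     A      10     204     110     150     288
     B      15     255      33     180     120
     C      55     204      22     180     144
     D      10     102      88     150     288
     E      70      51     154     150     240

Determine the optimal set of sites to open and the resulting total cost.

Open B and E; minimum total cost 401.

For any fixed open set, each user region goes to its cheapest open site; total = fixed + service.
{B, E}: P→B 15, Q→E 51, R→B 33, S→E 150, T→B 120. Service 369; fixed 32; total 401.
{B, C, E}: P→B 15, Q→E 51, R→C 22, S→E 150, T→B 120. Service 358; fixed 48; total 406.
{B, D, E}: service 364 + fixed 46 = 410
{A, B, C, D, E}: P→A 10, Q→E 51, R→C 22, S→A 150, T→B 120. Service 353; fixed 100; total 453.
No other subset beats 401.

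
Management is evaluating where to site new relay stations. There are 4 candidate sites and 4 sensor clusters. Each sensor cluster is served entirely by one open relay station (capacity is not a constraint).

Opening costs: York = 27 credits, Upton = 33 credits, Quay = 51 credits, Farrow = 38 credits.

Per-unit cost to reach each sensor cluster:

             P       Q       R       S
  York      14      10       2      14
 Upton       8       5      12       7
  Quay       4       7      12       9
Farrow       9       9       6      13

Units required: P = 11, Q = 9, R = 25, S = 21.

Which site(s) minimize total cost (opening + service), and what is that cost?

For any fixed open set, each sensor cluster goes to its cheapest open site; total = fixed + service.
{York, Upton}: P→Upton 8·11=88, Q→Upton 5·9=45, R→York 2·25=50, S→Upton 7·21=147. Service 330; fixed 60; total 390.
{York, Upton, Quay}: P→Quay 4·11=44, Q→Upton 5·9=45, R→York 2·25=50, S→Upton 7·21=147. Service 286; fixed 111; total 397.
{York, Quay}: service 346 + fixed 78 = 424
{York, Upton, Quay, Farrow}: P→Quay 4·11=44, Q→Upton 5·9=45, R→York 2·25=50, S→Upton 7·21=147. Service 286; fixed 149; total 435.
No other subset beats 390.

Open York and Upton; minimum total cost 390.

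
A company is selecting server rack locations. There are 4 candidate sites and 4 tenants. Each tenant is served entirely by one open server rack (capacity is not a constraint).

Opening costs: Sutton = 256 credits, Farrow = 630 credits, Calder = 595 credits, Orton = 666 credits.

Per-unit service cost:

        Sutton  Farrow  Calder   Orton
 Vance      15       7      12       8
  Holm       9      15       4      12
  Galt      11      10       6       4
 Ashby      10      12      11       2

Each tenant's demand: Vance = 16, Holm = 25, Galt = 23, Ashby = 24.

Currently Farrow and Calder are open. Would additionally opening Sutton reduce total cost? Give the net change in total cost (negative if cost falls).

No — net change +232 (cost rises by 232).

Current service cost with {Farrow, Calder}: 614.
Adding Sutton: each tenant re-picks its cheapest; new service cost 590, saving 24.
Extra fixed cost: 256. Net change = 256 − 24 = 232.
(Totals: 1839 → 2071.)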